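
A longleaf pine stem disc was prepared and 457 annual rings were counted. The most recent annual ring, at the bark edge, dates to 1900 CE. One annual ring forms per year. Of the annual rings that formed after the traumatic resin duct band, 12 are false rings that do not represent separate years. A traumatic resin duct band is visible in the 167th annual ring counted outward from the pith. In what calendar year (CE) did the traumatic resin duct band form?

1622 CE

Between annual ring 167 and the bark edge there are 457 − 167 = 290 annual rings.
Excluding 12 false annual rings: 290 − 12 = 278.
1900 − 278 = 1622 CE.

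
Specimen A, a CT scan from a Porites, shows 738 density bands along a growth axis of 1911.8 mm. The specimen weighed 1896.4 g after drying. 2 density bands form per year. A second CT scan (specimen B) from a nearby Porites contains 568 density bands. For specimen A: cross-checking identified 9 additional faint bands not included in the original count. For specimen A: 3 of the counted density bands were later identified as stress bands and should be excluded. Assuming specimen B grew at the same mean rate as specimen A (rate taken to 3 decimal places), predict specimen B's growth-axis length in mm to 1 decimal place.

Specimen A: correcting the raw count gives 738 − 3 + 9 = 744 true density bands.
Specimen A: 744 density bands at 2 per year is 744 / 2 = 372 years.
A: Mean rate = 1911.8 mm / 372 years ≈ 5.139 mm/year.
Specimen B: dividing by 2 density bands per year: 568 / 2 = 284 years. B's length ≈ 5.139 × 284 = 1459.5 mm.

1459.5 mm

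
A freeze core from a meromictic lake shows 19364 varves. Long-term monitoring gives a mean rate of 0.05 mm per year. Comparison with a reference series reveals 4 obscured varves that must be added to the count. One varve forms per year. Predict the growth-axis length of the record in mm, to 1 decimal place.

After corrections the count is 19364 + 4 = 19368 varves.
Predicted length = 0.05 mm/year × 19368 years = 968.4 mm.

968.4 mm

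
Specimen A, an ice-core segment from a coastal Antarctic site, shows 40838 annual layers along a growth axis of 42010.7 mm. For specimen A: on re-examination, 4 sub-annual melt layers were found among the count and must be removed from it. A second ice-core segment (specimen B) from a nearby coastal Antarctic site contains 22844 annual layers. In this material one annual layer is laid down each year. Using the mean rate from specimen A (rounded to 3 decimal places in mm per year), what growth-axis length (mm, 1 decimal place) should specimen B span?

Specimen A: true annual layer count = 40838 − 4 = 40834.
A: 42010.7 mm over 40834 years gives 42010.7 / 40834 ≈ 1.029 mm per year.
B's length ≈ 1.029 × 22844 = 23506.5 mm.

23506.5 mm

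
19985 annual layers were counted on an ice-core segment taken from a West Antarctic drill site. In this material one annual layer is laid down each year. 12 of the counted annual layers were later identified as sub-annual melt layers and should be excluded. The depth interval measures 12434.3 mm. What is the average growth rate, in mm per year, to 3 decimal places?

0.623 mm per year

After corrections the count is 19985 − 12 = 19973 annual layers.
Mean rate = 12434.3 mm / 19973 years ≈ 0.623 mm per year.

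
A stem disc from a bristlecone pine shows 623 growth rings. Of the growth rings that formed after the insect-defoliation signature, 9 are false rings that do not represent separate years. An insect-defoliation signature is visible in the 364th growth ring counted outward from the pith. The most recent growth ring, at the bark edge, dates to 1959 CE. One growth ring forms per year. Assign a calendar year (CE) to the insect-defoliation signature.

1709 CE

The insect-defoliation signature sits at growth ring 364 from the pith, so 623 − 364 = 259 growth rings formed after it.
Removing the 9 false growth rings leaves 259 − 9 = 250 true growth rings beyond the insect-defoliation signature.
1959 − 250 = 1709 CE.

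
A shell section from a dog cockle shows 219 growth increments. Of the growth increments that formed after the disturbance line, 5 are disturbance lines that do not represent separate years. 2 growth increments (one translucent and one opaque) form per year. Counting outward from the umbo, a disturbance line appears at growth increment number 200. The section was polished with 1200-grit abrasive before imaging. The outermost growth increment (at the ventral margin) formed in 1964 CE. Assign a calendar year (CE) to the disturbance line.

The disturbance line sits at growth increment 200 from the umbo, so 219 − 200 = 19 growth increments formed after it.
Removing the 5 false growth increments leaves 19 − 5 = 14 true growth increments beyond the disturbance line.
14 growth increments at 2 per year is 14 / 2 = 7 years.
1964 − 7 = 1957 CE.

1957 CE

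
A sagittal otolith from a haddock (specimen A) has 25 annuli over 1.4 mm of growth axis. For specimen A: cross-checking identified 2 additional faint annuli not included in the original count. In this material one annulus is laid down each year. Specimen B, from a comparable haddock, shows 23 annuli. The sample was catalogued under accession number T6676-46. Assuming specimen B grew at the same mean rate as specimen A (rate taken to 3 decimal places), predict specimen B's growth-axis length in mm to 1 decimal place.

1.2 mm

Specimen A: true annulus count = 25 + 2 = 27.
A: Extension rate ≈ 1.4 / 27 = 0.052 mm/yr.
B's length ≈ 0.052 × 23 = 1.2 mm.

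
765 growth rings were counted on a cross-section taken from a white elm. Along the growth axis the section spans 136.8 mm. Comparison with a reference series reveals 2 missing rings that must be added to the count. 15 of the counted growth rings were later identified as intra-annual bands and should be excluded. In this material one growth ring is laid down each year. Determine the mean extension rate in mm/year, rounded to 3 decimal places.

0.182 mm/year

Adjusted count: 765 − 15 + 2 = 752 growth rings.
136.8 mm over 752 years gives 136.8 / 752 ≈ 0.182 mm/year.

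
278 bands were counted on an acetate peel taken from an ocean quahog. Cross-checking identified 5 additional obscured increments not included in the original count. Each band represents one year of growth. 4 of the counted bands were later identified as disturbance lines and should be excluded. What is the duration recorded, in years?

Adjusted count: 278 − 4 + 5 = 279 bands.
With a one-to-one band periodicity this is 279 years.

279 yr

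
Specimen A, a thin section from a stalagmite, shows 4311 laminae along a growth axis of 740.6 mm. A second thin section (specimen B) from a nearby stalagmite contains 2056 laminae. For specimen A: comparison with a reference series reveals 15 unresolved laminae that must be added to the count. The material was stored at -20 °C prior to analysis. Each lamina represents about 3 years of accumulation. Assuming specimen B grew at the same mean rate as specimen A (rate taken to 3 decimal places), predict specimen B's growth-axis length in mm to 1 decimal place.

351.6 mm

Specimen A: true lamina count = 4311 + 15 = 4326.
Specimen A: multiplying by 3 years per lamina: 4326 × 3 = 12978 years.
A: Mean rate = 740.6 mm / 12978 years ≈ 0.057 mm/year.
Specimen B: multiplying by 3 years per lamina: 2056 × 3 = 6168 years. Length of B = 0.057 × 6168 = 351.6 mm.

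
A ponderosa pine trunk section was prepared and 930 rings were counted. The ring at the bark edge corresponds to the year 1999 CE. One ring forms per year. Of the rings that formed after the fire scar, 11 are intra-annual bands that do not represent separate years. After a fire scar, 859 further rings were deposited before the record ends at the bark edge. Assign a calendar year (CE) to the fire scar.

859 rings formed after the fire scar.
Removing the 11 false rings leaves 859 − 11 = 848 true rings beyond the fire scar.
The ring at the bark edge is 1999 CE, so the fire scar dates to 1999 − 848 = 1151 CE.

1151 CE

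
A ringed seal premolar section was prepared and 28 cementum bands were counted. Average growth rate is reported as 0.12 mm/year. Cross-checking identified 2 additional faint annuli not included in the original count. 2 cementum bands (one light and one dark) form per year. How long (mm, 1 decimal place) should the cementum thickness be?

1.8 mm

True cementum band count = 28 + 2 = 30.
With 2 cementum bands per year, 30 / 2 = 15 years.
Predicted length = 0.12 mm/year × 15 years = 1.8 mm.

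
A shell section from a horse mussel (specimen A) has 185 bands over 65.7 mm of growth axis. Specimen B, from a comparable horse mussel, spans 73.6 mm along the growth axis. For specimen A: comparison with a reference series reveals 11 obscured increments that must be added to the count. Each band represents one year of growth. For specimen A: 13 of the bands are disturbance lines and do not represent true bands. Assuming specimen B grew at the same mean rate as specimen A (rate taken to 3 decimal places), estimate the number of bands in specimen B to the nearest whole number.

205 bands

Specimen A: adjusted count: 185 − 13 + 11 = 183 bands.
A: Extension rate ≈ 65.7 / 183 = 0.359 mm per year.
B spans 73.6 / 0.359 = 205.01 years ≈ 205 bands.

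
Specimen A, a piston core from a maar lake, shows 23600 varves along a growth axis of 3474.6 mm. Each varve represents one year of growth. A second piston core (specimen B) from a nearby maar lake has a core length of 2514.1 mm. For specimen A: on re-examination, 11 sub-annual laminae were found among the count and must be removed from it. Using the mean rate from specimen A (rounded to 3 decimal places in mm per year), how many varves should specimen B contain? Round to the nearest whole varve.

Specimen A: true varve count = 23600 − 11 = 23589.
A: Extension rate ≈ 3474.6 / 23589 = 0.147 mm per year.
Specimen B: 2514.1 mm / 0.147 mm per year = 17102.72 years ≈ 17103 varves.

17103 varves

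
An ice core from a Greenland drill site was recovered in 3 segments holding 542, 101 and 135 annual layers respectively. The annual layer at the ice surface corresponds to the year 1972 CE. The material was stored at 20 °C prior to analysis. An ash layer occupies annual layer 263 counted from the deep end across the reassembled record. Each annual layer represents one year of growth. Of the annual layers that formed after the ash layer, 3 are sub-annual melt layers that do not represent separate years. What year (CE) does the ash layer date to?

Total annual layers = 542 + 101 + 135 = 778.
778 − 263 = 515 annual layers lie beyond the ash layer toward the ice surface.
Excluding 3 false annual layers: 515 − 3 = 512.
The annual layer at the ice surface is 1972 CE, so the ash layer dates to 1972 − 512 = 1460 CE.

1460 CE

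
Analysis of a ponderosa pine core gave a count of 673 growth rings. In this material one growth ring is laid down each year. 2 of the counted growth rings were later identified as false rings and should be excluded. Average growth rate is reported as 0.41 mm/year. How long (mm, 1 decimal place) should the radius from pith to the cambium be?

275.1 mm

After corrections the count is 673 − 2 = 671 growth rings.
671 years at 0.41 mm/year gives 0.41 × 671 = 275.1 mm.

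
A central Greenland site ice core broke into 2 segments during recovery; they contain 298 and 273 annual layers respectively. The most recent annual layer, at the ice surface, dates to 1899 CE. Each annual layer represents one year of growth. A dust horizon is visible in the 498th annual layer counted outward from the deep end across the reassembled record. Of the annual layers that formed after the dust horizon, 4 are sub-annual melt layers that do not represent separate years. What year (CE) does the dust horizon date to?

Total annual layers = 298 + 273 = 571.
The dust horizon sits at annual layer 498 from the deep end, so 571 − 498 = 73 annual layers formed after it.
Excluding 4 false annual layers: 73 − 4 = 69.
1899 − 69 = 1830 CE.

1830 CE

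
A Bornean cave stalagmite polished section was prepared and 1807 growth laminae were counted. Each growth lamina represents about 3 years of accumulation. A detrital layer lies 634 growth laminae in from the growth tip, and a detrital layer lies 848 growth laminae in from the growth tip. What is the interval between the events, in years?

642 yr

Separation: 848 − 634 = 214 growth laminae.
Multiplying by 3 years per growth lamina: 214 × 3 = 642 years.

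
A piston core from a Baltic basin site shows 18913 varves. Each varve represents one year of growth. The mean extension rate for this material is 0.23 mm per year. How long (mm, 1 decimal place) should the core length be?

The record spans 18913 years at 0.23 mm per year.
Predicted length = 0.23 mm/year × 18913 years = 4350.0 mm.

4350.0 mm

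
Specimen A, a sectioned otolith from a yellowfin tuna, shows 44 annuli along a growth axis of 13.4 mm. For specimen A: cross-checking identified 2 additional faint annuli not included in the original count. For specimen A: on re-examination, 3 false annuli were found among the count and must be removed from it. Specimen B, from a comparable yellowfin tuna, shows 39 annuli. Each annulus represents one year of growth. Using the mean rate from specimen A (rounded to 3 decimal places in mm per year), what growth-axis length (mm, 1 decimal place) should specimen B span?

Specimen A: true annulus count = 44 − 3 + 2 = 43.
A: 13.4 mm over 43 years gives 13.4 / 43 ≈ 0.312 mm/year.
For B, 0.312 mm/year × 39 years = 12.2 mm.

12.2 mm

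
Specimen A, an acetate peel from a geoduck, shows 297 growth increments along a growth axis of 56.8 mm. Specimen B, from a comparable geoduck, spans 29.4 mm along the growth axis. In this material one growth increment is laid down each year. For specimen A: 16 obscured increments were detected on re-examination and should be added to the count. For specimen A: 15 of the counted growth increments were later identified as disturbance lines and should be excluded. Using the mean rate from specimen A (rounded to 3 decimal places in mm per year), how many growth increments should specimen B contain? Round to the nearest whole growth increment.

Specimen A: true growth increment count = 297 − 15 + 16 = 298.
A: Mean rate = 56.8 mm / 298 years ≈ 0.191 mm/yr.
Specimen B: 29.4 mm / 0.191 mm per year = 153.93 years ≈ 154 growth increments.

154 growth increments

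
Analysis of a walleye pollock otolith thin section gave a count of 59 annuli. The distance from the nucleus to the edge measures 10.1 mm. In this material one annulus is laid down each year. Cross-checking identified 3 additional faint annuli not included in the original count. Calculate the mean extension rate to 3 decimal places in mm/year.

0.163 mm/year

Adjusted count: 59 + 3 = 62 annuli.
10.1 mm over 62 years gives 10.1 / 62 ≈ 0.163 mm/year.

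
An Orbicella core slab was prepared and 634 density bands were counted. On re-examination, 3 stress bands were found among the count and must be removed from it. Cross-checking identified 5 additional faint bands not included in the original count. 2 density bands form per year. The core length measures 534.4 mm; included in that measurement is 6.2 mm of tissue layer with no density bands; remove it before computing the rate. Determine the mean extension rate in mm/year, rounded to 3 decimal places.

Correcting the raw count gives 634 − 3 + 5 = 636 true density bands.
With 2 density bands per year, 636 / 2 = 318 years.
Removing the 6.2 mm offcut leaves 534.4 − 6.2 = 528.2 mm.
Mean rate = 528.2 mm / 318 years ≈ 1.661 mm/year.

1.661 mm/year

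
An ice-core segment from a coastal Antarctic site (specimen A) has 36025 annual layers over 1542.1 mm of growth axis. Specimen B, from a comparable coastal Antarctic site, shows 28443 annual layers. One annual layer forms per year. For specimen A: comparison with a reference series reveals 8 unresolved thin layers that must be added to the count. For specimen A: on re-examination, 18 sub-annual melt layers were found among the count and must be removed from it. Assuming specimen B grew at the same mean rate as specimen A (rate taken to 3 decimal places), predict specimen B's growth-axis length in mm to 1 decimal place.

Specimen A: after corrections the count is 36025 − 18 + 8 = 36015 annual layers.
A: Extension rate ≈ 1542.1 / 36015 = 0.043 mm/year.
For B, 0.043 mm/year × 28443 years = 1223.0 mm.

1223.0 mm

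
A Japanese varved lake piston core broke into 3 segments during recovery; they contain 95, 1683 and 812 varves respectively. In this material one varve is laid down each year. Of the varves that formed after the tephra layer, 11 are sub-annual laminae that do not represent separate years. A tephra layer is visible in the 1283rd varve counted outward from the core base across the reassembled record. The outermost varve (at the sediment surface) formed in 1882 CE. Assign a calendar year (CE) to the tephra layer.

Total varves = 95 + 1683 + 812 = 2590.
Between varve 1283 and the sediment surface there are 2590 − 1283 = 1307 varves.
Excluding 11 false varves: 1307 − 11 = 1296.
Counting back 1296 years from 1882 CE places the tephra layer in 1882 − 1296 = 586 CE.

586 CE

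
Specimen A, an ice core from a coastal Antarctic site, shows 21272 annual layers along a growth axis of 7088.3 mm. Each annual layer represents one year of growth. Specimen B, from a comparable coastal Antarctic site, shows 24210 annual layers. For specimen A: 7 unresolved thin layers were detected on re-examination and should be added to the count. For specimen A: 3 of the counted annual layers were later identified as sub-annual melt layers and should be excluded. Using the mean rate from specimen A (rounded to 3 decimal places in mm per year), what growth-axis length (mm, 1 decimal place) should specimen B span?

8061.9 mm

Specimen A: true annual layer count = 21272 − 3 + 7 = 21276.
A: 7088.3 mm over 21276 years gives 7088.3 / 21276 ≈ 0.333 mm/year.
B's length ≈ 0.333 × 24210 = 8061.9 mm.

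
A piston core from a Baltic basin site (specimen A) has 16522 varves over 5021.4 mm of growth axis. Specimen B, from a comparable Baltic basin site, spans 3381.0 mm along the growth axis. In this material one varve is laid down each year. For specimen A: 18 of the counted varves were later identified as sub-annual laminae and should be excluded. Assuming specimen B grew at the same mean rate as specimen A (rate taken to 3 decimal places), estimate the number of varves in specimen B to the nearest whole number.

11122 varves

Specimen A: after corrections the count is 16522 − 18 = 16504 varves.
A: Mean rate = 5021.4 mm / 16504 years ≈ 0.304 mm/year.
B spans 3381.0 / 0.304 = 11121.71 years ≈ 11122 varves.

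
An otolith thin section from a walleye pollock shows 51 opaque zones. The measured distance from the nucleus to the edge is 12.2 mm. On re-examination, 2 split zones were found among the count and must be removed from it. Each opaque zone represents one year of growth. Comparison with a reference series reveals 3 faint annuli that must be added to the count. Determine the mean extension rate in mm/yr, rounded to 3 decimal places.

True opaque zone count = 51 − 2 + 3 = 52.
Extension rate ≈ 12.2 / 52 = 0.235 mm/yr.

0.235 mm/yr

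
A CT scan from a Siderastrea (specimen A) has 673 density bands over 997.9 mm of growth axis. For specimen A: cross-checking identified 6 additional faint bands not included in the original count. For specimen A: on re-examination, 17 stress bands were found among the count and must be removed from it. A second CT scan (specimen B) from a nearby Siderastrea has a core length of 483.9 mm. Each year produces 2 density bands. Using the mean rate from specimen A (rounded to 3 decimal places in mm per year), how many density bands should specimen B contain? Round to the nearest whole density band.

321 density bands

Specimen A: adjusted count: 673 − 17 + 6 = 662 density bands.
Specimen A: with 2 density bands per year, 662 / 2 = 331 years.
A: Mean rate = 997.9 mm / 331 years ≈ 3.015 mm/year.
For B, 483.9 / 3.015 = 160.50 years; at 2 density bands per year that is 160.50 × 2 ≈ 321 density bands.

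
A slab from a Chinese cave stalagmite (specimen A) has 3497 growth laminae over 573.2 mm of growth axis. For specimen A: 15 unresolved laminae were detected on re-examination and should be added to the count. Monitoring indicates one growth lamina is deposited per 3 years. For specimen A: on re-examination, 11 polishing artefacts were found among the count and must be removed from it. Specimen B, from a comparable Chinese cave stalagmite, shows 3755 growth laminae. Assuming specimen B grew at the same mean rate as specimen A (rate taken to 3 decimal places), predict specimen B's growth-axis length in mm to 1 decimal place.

619.6 mm

Specimen A: true growth lamina count = 3497 − 11 + 15 = 3501.
Specimen A: at 3 years per growth lamina, 3501 × 3 = 10503 years.
A: 573.2 mm over 10503 years gives 573.2 / 10503 ≈ 0.055 mm per year.
Specimen B: multiplying by 3 years per growth lamina: 3755 × 3 = 11265 years. Length of B = 0.055 × 11265 = 619.6 mm.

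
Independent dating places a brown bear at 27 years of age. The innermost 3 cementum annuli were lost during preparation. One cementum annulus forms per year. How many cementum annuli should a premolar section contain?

24 cementum annuli

At one cementum annulus per year, 27 years correspond to 27 cementum annuli.
Subtracting the 3 cementum annuli not captured gives 27 − 3 = 24 cementum annuli in the record.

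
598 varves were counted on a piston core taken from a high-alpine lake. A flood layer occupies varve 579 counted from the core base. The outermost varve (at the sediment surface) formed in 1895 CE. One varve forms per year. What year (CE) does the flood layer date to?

1876 CE

Between varve 579 and the sediment surface there are 598 − 579 = 19 varves.
1895 − 19 = 1876 CE.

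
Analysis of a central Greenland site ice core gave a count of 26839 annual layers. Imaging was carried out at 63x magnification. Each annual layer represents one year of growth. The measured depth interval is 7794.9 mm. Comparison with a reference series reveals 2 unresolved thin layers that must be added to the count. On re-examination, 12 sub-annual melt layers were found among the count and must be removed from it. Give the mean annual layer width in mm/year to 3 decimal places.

0.291 mm/year

Adjusted count: 26839 − 12 + 2 = 26829 annual layers.
7794.9 mm over 26829 years gives 7794.9 / 26829 ≈ 0.291 mm/year.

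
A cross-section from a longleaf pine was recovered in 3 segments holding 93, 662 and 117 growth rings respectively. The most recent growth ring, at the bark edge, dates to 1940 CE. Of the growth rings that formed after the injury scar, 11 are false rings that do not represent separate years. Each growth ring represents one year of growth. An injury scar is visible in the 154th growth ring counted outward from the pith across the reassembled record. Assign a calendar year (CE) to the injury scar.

Total growth rings = 93 + 662 + 117 = 872.
Between growth ring 154 and the bark edge there are 872 − 154 = 718 growth rings.
Excluding 11 false growth rings: 718 − 11 = 707.
1940 − 707 = 1233 CE.

1233 CE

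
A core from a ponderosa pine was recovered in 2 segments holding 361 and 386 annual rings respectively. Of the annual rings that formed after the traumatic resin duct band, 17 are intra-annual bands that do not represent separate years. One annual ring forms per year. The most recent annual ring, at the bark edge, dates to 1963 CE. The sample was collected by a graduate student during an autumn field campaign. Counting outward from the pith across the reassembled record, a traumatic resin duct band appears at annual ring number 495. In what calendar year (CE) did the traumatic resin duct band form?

Total annual rings = 361 + 386 = 747.
The traumatic resin duct band sits at annual ring 495 from the pith, so 747 − 495 = 252 annual rings formed after it.
Removing the 17 false annual rings leaves 252 − 17 = 235 true annual rings beyond the traumatic resin duct band.
The annual ring at the bark edge is 1963 CE, so the traumatic resin duct band dates to 1963 − 235 = 1728 CE.

1728 CE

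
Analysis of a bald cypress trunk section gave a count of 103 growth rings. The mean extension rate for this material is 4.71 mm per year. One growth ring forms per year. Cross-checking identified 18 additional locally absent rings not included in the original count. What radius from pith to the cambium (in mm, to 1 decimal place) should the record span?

Adjusted count: 103 + 18 = 121 growth rings.
Predicted length = 4.71 mm/year × 121 years = 569.9 mm.

569.9 mm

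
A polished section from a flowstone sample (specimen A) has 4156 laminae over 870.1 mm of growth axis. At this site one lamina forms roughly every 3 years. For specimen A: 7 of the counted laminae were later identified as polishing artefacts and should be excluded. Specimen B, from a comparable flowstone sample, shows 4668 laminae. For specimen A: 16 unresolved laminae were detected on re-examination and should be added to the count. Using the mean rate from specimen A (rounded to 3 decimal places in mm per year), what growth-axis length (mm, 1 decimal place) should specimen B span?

Specimen A: after corrections the count is 4156 − 7 + 16 = 4165 laminae.
Specimen A: multiplying by 3 years per lamina: 4165 × 3 = 12495 years.
A: 870.1 mm over 12495 years gives 870.1 / 12495 ≈ 0.070 mm per year.
Specimen B: multiplying by 3 years per lamina: 4668 × 3 = 14004 years. Length of B = 0.070 × 14004 = 980.3 mm.

980.3 mm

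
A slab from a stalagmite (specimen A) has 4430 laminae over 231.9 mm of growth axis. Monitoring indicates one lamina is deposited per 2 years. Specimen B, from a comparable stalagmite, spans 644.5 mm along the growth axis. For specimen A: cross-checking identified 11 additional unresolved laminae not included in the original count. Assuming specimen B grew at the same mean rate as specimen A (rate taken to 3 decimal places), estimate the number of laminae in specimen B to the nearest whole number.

12394 laminae

Specimen A: adjusted count: 4430 + 11 = 4441 laminae.
Specimen A: multiplying by 2 years per lamina: 4441 × 2 = 8882 years.
A: 231.9 mm over 8882 years gives 231.9 / 8882 ≈ 0.026 mm/yr.
For B, 644.5 / 0.026 = 24788.46 years; at 2 years per lamina that is 24788.46 / 2 ≈ 12394 laminae.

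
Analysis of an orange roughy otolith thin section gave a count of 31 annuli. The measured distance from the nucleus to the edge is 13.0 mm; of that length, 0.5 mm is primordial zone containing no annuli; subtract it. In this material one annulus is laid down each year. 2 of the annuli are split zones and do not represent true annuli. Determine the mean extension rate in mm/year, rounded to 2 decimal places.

Correcting the raw count gives 31 − 2 = 29 true annuli.
The growth record spans 13.0 − 0.5 = 12.5 mm.
Mean rate = 12.5 mm / 29 years ≈ 0.43 mm/year.

0.43 mm/year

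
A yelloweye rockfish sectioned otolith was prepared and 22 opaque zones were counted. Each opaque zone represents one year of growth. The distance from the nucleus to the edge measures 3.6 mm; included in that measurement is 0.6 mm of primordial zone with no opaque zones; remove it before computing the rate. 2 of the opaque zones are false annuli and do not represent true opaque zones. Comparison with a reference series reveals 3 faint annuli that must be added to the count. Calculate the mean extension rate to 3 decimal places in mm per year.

0.130 mm per year

After corrections the count is 22 − 2 + 3 = 23 opaque zones.
The growth record spans 3.6 − 0.6 = 3.0 mm.
3.0 mm over 23 years gives 3.0 / 23 ≈ 0.130 mm per year.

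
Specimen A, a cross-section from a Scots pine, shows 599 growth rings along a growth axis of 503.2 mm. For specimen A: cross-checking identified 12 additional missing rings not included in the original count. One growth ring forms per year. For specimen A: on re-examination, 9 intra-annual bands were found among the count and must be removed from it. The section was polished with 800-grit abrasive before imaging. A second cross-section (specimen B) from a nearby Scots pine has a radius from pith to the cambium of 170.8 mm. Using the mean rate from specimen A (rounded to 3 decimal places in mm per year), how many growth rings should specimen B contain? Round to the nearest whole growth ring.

204 growth rings

Specimen A: correcting the raw count gives 599 − 9 + 12 = 602 true growth rings.
A: Mean rate = 503.2 mm / 602 years ≈ 0.836 mm/yr.
B spans 170.8 / 0.836 = 204.31 years ≈ 204 growth rings.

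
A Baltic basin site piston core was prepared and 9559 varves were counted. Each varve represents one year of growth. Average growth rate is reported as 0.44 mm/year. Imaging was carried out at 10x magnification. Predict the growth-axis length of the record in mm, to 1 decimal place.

9559 years of growth are recorded.
9559 years at 0.44 mm/year gives 0.44 × 9559 = 4206.0 mm.

4206.0 mm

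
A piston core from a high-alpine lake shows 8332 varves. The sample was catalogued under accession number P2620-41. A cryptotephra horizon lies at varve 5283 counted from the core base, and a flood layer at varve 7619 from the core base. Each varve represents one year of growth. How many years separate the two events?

Separation: 7619 − 5283 = 2336 varves.
One varve per year makes the interval 2336 years.

2336 yr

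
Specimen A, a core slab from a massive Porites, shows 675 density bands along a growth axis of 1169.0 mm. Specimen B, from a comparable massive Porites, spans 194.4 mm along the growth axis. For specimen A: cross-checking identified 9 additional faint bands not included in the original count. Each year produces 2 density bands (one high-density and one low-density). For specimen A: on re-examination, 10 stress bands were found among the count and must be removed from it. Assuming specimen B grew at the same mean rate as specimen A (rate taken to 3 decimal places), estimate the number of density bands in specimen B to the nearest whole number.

Specimen A: after corrections the count is 675 − 10 + 9 = 674 density bands.
Specimen A: 674 density bands at 2 per year is 674 / 2 = 337 years.
A: Extension rate ≈ 1169.0 / 337 = 3.469 mm per year.
B spans 194.4 / 3.469 = 56.04 years; at 2 density bands per year that is 56.04 × 2 ≈ 112 density bands.

112 density bands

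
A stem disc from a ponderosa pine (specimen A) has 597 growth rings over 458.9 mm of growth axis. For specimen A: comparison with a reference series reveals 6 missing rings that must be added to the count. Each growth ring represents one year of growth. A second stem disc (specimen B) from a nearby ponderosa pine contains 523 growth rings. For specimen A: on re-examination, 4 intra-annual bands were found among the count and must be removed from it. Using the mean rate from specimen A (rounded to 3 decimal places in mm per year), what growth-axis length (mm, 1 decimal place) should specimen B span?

400.6 mm

Specimen A: after corrections the count is 597 − 4 + 6 = 599 growth rings.
A: 458.9 mm over 599 years gives 458.9 / 599 ≈ 0.766 mm/year.
For B, 0.766 mm/year × 523 years = 400.6 mm.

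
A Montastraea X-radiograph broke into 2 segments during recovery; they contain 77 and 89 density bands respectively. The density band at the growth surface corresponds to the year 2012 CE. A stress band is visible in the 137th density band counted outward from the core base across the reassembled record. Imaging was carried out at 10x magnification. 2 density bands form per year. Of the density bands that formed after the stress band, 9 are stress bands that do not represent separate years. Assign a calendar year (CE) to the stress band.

Total density bands = 77 + 89 = 166.
Between density band 137 and the growth surface there are 166 − 137 = 29 density bands.
Excluding 9 false density bands: 29 − 9 = 20.
With 2 density bands per year, 20 / 2 = 10 years.
Counting back 10 years from 2012 CE places the stress band in 2012 − 10 = 2002 CE.

2002 CE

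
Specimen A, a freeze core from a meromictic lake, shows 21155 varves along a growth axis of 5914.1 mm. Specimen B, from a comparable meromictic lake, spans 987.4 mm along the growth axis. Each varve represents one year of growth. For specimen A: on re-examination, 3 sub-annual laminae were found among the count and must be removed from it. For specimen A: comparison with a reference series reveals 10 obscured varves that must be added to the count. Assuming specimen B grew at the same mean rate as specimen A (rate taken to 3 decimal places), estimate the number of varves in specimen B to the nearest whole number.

Specimen A: true varve count = 21155 − 3 + 10 = 21162.
A: Extension rate ≈ 5914.1 / 21162 = 0.279 mm per year.
B spans 987.4 / 0.279 = 3539.07 years ≈ 3539 varves.

3539 varves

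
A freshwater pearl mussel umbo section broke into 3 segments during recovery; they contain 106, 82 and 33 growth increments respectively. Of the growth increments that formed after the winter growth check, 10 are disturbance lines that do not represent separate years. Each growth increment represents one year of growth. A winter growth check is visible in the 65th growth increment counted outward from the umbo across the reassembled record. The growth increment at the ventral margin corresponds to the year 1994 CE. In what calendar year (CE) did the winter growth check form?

Total growth increments = 106 + 82 + 33 = 221.
Between growth increment 65 and the ventral margin there are 221 − 65 = 156 growth increments.
Excluding 10 false growth increments: 156 − 10 = 146.
1994 − 146 = 1848 CE.

1848 CE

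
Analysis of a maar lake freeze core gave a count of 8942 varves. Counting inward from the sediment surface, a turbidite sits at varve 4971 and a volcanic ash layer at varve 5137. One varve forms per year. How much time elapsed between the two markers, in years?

Separation: 5137 − 4971 = 166 varves.
That is 166 years at one varve per year.

166 years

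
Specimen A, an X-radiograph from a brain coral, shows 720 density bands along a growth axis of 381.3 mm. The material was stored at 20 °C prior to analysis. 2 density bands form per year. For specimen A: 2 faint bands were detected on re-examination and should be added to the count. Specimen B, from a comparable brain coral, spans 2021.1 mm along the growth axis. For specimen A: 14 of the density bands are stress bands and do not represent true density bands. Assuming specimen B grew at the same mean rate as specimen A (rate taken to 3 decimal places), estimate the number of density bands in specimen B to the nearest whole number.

3753 density bands

Specimen A: correcting the raw count gives 720 − 14 + 2 = 708 true density bands.
Specimen A: dividing by 2 density bands per year: 708 / 2 = 354 years.
A: Mean rate = 381.3 mm / 354 years ≈ 1.077 mm/year.
For B, 2021.1 / 1.077 = 1876.60 years; at 2 density bands per year that is 1876.60 × 2 ≈ 3753 density bands.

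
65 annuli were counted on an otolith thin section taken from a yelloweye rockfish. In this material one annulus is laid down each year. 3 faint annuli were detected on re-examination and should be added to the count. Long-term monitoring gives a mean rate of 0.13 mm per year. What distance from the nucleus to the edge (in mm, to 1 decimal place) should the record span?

8.8 mm

Adjusted count: 65 + 3 = 68 annuli.
Length ≈ 0.13 × 68 = 8.8 mm.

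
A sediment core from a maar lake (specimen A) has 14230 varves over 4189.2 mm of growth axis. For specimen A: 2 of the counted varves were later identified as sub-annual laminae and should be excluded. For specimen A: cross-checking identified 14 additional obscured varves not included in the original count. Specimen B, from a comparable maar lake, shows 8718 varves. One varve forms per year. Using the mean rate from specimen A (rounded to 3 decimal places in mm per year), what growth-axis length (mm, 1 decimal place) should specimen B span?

2563.1 mm

Specimen A: correcting the raw count gives 14230 − 2 + 14 = 14242 true varves.
A: Mean rate = 4189.2 mm / 14242 years ≈ 0.294 mm/year.
Length of B = 0.294 × 8718 = 2563.1 mm.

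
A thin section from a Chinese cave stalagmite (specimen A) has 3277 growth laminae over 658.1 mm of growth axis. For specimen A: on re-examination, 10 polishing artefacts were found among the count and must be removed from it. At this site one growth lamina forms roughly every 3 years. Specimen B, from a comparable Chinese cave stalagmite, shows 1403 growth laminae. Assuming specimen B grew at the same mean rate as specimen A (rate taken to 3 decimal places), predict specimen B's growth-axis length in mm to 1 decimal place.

Specimen A: adjusted count: 3277 − 10 = 3267 growth laminae.
Specimen A: at 3 years per growth lamina, 3267 × 3 = 9801 years.
A: Extension rate ≈ 658.1 / 9801 = 0.067 mm per year.
Specimen B: 1403 growth laminae at 3 years each span 1403 × 3 = 4209 years. Length of B = 0.067 × 4209 = 282.0 mm.

282.0 mm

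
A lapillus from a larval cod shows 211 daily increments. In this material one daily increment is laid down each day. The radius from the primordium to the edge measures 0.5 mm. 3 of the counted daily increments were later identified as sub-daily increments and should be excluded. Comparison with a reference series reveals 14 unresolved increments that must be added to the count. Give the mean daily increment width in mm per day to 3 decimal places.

Adjusted count: 211 − 3 + 14 = 222 daily increments.
Extension rate ≈ 0.5 / 222 = 0.002 mm per day.

0.002 mm per day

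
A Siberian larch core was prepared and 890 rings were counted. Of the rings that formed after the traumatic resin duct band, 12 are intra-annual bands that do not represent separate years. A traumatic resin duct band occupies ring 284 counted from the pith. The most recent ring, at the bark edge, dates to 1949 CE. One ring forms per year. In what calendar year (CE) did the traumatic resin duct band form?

1355 CE

Between ring 284 and the bark edge there are 890 − 284 = 606 rings.
Excluding 12 false rings: 606 − 12 = 594.
The ring at the bark edge is 1949 CE, so the traumatic resin duct band dates to 1949 − 594 = 1355 CE.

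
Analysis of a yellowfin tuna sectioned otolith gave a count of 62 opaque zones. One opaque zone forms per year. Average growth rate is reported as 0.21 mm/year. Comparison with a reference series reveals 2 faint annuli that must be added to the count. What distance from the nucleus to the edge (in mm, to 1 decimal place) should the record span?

13.4 mm

True opaque zone count = 62 + 2 = 64.
Predicted length = 0.21 mm/year × 64 years = 13.4 mm.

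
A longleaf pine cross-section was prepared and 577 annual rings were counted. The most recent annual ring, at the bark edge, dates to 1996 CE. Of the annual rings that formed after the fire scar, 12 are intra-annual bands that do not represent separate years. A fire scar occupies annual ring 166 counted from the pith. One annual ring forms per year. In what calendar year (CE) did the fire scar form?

Between annual ring 166 and the bark edge there are 577 − 166 = 411 annual rings.
411 − 12 false = 399 true annual rings after the fire scar.
1996 − 399 = 1597 CE.

1597 CE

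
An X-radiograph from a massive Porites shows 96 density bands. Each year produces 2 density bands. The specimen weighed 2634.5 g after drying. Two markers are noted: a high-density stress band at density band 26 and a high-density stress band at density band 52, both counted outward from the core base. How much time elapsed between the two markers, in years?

52 − 26 = 26 density bands lie between the two events.
26 density bands at 2 per year is 26 / 2 = 13 years.

13 yr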